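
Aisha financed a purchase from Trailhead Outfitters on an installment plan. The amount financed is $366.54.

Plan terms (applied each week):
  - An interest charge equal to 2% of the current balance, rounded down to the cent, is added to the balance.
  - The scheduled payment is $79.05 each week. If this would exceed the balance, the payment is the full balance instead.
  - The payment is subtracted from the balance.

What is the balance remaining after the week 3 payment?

$147.04

Week 1: $366.54 +$7.33 interest = $373.87; pay $79.05 → $294.82
Week 2: $294.82 +$5.89 interest = $300.71; pay $79.05 → $221.66
Week 3: $221.66 +$4.43 interest = $226.09; pay $79.05 → $147.04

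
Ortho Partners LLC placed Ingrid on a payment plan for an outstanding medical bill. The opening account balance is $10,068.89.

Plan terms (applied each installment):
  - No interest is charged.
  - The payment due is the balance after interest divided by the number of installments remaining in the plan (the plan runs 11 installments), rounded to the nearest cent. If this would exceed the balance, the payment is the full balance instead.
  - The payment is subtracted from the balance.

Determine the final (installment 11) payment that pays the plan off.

Installment 1: opening $10,068.89; payment $915.35; balance $9,153.54
Installment 2: opening $9,153.54; payment $915.35; balance $8,238.19
Installment 3: opening $8,238.19; payment $915.35; balance $7,322.84
Installment 4: opening $7,322.84; payment $915.36; balance $6,407.48
Installment 5: opening $6,407.48; payment $915.35; balance $5,492.13
Installment 6: opening $5,492.13; payment $915.36; balance $4,576.77
Installment 7: opening $4,576.77; payment $915.35; balance $3,661.42
Installment 8: opening $3,661.42; payment $915.36; balance $2,746.06
Installment 9: opening $2,746.06; payment $915.35; balance $1,830.71
Installment 10: opening $1,830.71; payment $915.36; balance $915.35
Installment 11: opening $915.35; payment $915.35; balance $0.00

$915.35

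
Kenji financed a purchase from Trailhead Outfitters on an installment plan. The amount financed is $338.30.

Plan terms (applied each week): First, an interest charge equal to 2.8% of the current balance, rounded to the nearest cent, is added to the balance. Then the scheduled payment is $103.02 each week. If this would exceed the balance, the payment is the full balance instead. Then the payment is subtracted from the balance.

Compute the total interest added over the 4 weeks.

Week 1: $338.30 +$9.47 interest = $347.77; pay $103.02 → $244.75
Week 2: $244.75 +$6.85 interest = $251.60; pay $103.02 → $148.58
Week 3: $148.58 +$4.16 interest = $152.74; pay $103.02 → $49.72
Week 4: $49.72 +$1.39 interest = $51.11; pay $51.11 → $0.00
Total interest: $9.47 + $6.85 + $4.16 + $1.39 = $21.87

$21.87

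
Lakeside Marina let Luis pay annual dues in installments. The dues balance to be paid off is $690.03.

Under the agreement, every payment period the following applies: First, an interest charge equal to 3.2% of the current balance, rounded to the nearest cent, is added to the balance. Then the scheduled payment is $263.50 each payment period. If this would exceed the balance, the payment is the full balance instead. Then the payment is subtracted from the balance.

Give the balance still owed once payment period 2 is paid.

Payment period 1: opening $690.03; interest $22.08 → $712.11; payment $263.50; balance $448.61
Payment period 2: opening $448.61; interest $14.36 → $462.97; payment $263.50; balance $199.47

$199.47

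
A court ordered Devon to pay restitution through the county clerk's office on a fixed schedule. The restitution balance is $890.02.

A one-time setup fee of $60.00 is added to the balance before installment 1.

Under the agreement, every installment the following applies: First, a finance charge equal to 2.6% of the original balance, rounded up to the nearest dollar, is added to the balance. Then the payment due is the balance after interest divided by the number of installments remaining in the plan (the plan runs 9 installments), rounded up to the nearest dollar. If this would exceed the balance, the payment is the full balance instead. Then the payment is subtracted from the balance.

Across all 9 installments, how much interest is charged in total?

Installment 1: $950.02 +$24.00 interest = $974.02; pay $109.00 → $865.02
Installment 2: $865.02 +$24.00 interest = $889.02; pay $112.00 → $777.02
Installment 3: $777.02 +$24.00 interest = $801.02; pay $115.00 → $686.02
Installment 4: $686.02 +$24.00 interest = $710.02; pay $119.00 → $591.02
Installment 5: $591.02 +$24.00 interest = $615.02; pay $124.00 → $491.02
Installment 6: $491.02 +$24.00 interest = $515.02; pay $129.00 → $386.02
Installment 7: $386.02 +$24.00 interest = $410.02; pay $137.00 → $273.02
Installment 8: $273.02 +$24.00 interest = $297.02; pay $149.00 → $148.02
Installment 9: $148.02 +$24.00 interest = $172.02; pay $172.02 → $0.00
Total interest: $24.00 + $24.00 + $24.00 + $24.00 + $24.00 + $24.00 + $24.00 + $24.00 + $24.00 = $216.00

$216.00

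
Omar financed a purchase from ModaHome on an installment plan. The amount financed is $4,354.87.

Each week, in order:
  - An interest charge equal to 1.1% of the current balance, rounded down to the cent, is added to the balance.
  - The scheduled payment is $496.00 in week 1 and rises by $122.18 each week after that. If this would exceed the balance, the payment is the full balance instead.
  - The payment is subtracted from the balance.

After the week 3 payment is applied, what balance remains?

Week 1: opening $4,354.87; interest $47.90 → $4,402.77; payment $496.00; balance $3,906.77
Week 2: opening $3,906.77; interest $42.97 → $3,949.74; payment $618.18; balance $3,331.56
Week 3: opening $3,331.56; interest $36.64 → $3,368.20; payment $740.36; balance $2,627.84

$2,627.84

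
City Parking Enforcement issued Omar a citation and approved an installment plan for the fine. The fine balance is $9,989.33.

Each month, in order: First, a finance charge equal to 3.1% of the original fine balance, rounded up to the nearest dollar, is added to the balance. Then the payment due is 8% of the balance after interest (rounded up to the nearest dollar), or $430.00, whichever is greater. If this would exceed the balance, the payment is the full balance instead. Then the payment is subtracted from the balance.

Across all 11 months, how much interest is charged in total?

$3,410.00

# | Opening | Interest | Payment | End bal
1 | $9,989.33 | $310.00 | $824.00 | $9,475.33
2 | $9,475.33 | $310.00 | $783.00 | $9,002.33
3 | $9,002.33 | $310.00 | $745.00 | $8,567.33
4 | $8,567.33 | $310.00 | $711.00 | $8,166.33
5 | $8,166.33 | $310.00 | $679.00 | $7,797.33
6 | $7,797.33 | $310.00 | $649.00 | $7,458.33
7 | $7,458.33 | $310.00 | $622.00 | $7,146.33
8 | $7,146.33 | $310.00 | $597.00 | $6,859.33
9 | $6,859.33 | $310.00 | $574.00 | $6,595.33
10 | $6,595.33 | $310.00 | $553.00 | $6,352.33
11 | $6,352.33 | $310.00 | $533.00 | $6,129.33
Total interest: $310.00 + $310.00 + $310.00 + $310.00 + $310.00 + $310.00 + $310.00 + $310.00 + $310.00 + $310.00 + $310.00 = $3,410.00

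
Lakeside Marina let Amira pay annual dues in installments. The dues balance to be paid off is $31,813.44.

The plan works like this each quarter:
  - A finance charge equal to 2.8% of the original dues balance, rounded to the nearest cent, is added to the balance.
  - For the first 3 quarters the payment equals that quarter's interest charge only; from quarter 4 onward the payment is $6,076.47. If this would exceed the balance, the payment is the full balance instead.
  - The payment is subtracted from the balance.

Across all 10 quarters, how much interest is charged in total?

$8,907.80

Quarter 1: $31,813.44 +$890.78 interest = $32,704.22; pay $890.78 → $31,813.44
Quarter 2: $31,813.44 +$890.78 interest = $32,704.22; pay $890.78 → $31,813.44
Quarter 3: $31,813.44 +$890.78 interest = $32,704.22; pay $890.78 → $31,813.44
Quarter 4: $31,813.44 +$890.78 interest = $32,704.22; pay $6,076.47 → $26,627.75
Quarter 5: $26,627.75 +$890.78 interest = $27,518.53; pay $6,076.47 → $21,442.06
Quarter 6: $21,442.06 +$890.78 interest = $22,332.84; pay $6,076.47 → $16,256.37
Quarter 7: $16,256.37 +$890.78 interest = $17,147.15; pay $6,076.47 → $11,070.68
Quarter 8: $11,070.68 +$890.78 interest = $11,961.46; pay $6,076.47 → $5,884.99
Quarter 9: $5,884.99 +$890.78 interest = $6,775.77; pay $6,076.47 → $699.30
Quarter 10: $699.30 +$890.78 interest = $1,590.08; pay $1,590.08 → $0.00
Total interest: $890.78 + $890.78 + $890.78 + $890.78 + $890.78 + $890.78 + $890.78 + $890.78 + $890.78 + $890.78 = $8,907.80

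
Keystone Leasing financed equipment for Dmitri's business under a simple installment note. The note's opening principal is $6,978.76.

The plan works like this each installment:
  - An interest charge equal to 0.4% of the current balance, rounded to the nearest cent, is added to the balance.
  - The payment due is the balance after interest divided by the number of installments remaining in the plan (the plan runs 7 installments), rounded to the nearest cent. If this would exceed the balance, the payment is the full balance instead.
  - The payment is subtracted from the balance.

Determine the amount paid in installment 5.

$1,017.07

Installment 1: $6,978.76 +$27.92 interest = $7,006.68; pay $1,000.95 → $6,005.73
Installment 2: $6,005.73 +$24.02 interest = $6,029.75; pay $1,004.96 → $5,024.79
Installment 3: $5,024.79 +$20.10 interest = $5,044.89; pay $1,008.98 → $4,035.91
Installment 4: $4,035.91 +$16.14 interest = $4,052.05; pay $1,013.01 → $3,039.04
Installment 5: $3,039.04 +$12.16 interest = $3,051.20; pay $1,017.07 → $2,034.13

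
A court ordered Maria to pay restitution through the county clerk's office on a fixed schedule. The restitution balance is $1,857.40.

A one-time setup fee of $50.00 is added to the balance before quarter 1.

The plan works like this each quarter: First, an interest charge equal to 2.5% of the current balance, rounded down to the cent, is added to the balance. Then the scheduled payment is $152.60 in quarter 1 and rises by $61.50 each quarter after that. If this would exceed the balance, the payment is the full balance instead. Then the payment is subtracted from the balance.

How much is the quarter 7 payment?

Quarter 1: opening $1,907.40; interest $47.68 → $1,955.08; payment $152.60; balance $1,802.48
Quarter 2: opening $1,802.48; interest $45.06 → $1,847.54; payment $214.10; balance $1,633.44
Quarter 3: opening $1,633.44; interest $40.83 → $1,674.27; payment $275.60; balance $1,398.67
Quarter 4: opening $1,398.67; interest $34.96 → $1,433.63; payment $337.10; balance $1,096.53
Quarter 5: opening $1,096.53; interest $27.41 → $1,123.94; payment $398.60; balance $725.34
Quarter 6: opening $725.34; interest $18.13 → $743.47; payment $460.10; balance $283.37
Quarter 7: opening $283.37; interest $7.08 → $290.45; payment $290.45; balance $0.00

$290.45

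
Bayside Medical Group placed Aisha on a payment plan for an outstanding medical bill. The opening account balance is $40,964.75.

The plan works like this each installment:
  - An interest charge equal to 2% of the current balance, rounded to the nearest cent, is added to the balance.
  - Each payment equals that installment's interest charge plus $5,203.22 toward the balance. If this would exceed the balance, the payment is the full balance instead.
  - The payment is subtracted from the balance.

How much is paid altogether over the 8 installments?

# | Opening | Interest | Payment | End bal
1 | $40,964.75 | $819.30 | $6,022.52 | $35,761.53
2 | $35,761.53 | $715.23 | $5,918.45 | $30,558.31
3 | $30,558.31 | $611.17 | $5,814.39 | $25,355.09
4 | $25,355.09 | $507.10 | $5,710.32 | $20,151.87
5 | $20,151.87 | $403.04 | $5,606.26 | $14,948.65
6 | $14,948.65 | $298.97 | $5,502.19 | $9,745.43
7 | $9,745.43 | $194.91 | $5,398.13 | $4,542.21
8 | $4,542.21 | $90.84 | $4,633.05 | $0.00
Total paid: $44,605.31

$44,605.31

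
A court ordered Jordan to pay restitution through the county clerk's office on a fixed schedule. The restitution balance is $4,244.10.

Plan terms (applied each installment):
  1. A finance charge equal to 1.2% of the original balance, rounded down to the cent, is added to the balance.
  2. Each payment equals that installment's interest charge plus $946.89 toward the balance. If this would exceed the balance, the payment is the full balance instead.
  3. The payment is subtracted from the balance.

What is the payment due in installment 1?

Installment 1: opening $4,244.10; interest $50.92 → $4,295.02; payment $997.81; balance $3,297.21

$997.81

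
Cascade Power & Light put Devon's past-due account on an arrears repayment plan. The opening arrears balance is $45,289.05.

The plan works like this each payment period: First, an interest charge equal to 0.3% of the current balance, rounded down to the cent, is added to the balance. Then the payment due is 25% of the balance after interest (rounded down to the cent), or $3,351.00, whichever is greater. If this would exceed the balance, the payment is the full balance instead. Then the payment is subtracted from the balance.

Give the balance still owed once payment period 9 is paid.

$0.00

Payment period 1: $45,289.05 +$135.86 interest = $45,424.91; pay $11,356.22 → $34,068.69
Payment period 2: $34,068.69 +$102.20 interest = $34,170.89; pay $8,542.72 → $25,628.17
Payment period 3: $25,628.17 +$76.88 interest = $25,705.05; pay $6,426.26 → $19,278.79
Payment period 4: $19,278.79 +$57.83 interest = $19,336.62; pay $4,834.15 → $14,502.47
Payment period 5: $14,502.47 +$43.50 interest = $14,545.97; pay $3,636.49 → $10,909.48
Payment period 6: $10,909.48 +$32.72 interest = $10,942.20; pay $3,351.00 → $7,591.20
Payment period 7: $7,591.20 +$22.77 interest = $7,613.97; pay $3,351.00 → $4,262.97
Payment period 8: $4,262.97 +$12.78 interest = $4,275.75; pay $3,351.00 → $924.75
Payment period 9: $924.75 +$2.77 interest = $927.52; pay $927.52 → $0.00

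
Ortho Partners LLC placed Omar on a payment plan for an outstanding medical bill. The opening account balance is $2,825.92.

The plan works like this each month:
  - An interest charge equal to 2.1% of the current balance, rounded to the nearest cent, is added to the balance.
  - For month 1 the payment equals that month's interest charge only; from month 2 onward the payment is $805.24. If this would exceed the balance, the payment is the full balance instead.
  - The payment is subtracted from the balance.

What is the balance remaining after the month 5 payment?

Month 1: opening $2,825.92; interest $59.34 → $2,885.26; payment $59.34; balance $2,825.92
Month 2: opening $2,825.92; interest $59.34 → $2,885.26; payment $805.24; balance $2,080.02
Month 3: opening $2,080.02; interest $43.68 → $2,123.70; payment $805.24; balance $1,318.46
Month 4: opening $1,318.46; interest $27.69 → $1,346.15; payment $805.24; balance $540.91
Month 5: opening $540.91; interest $11.36 → $552.27; payment $552.27; balance $0.00

$0.00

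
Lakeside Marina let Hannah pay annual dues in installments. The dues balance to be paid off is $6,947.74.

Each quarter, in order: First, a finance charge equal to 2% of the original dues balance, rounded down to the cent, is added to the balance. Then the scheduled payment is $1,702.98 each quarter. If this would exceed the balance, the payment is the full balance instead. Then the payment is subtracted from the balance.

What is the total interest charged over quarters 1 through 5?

$694.75

Quarter 1: opening $6,947.74; interest $138.95 → $7,086.69; payment $1,702.98; balance $5,383.71
Quarter 2: opening $5,383.71; interest $138.95 → $5,522.66; payment $1,702.98; balance $3,819.68
Quarter 3: opening $3,819.68; interest $138.95 → $3,958.63; payment $1,702.98; balance $2,255.65
Quarter 4: opening $2,255.65; interest $138.95 → $2,394.60; payment $1,702.98; balance $691.62
Quarter 5: opening $691.62; interest $138.95 → $830.57; payment $830.57; balance $0.00
Total interest: $138.95 + $138.95 + $138.95 + $138.95 + $138.95 = $694.75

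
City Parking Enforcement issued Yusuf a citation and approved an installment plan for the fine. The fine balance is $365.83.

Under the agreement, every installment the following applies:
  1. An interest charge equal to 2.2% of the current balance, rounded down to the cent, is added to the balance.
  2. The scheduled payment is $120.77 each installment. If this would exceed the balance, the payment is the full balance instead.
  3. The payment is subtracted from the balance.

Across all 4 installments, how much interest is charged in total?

$17.07

# | Opening | Interest | Payment | End bal
1 | $365.83 | $8.04 | $120.77 | $253.10
2 | $253.10 | $5.56 | $120.77 | $137.89
3 | $137.89 | $3.03 | $120.77 | $20.15
4 | $20.15 | $0.44 | $20.59 | $0.00
Total interest: $8.04 + $5.56 + $3.03 + $0.44 = $17.07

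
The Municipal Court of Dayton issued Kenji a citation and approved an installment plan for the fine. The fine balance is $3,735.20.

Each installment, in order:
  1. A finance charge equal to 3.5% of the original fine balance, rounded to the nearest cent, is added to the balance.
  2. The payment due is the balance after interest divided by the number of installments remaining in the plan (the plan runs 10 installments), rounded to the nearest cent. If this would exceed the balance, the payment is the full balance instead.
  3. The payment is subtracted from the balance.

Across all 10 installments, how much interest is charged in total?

$1,307.30

Installment 1: $3,735.20 +$130.73 interest = $3,865.93; pay $386.59 → $3,479.34
Installment 2: $3,479.34 +$130.73 interest = $3,610.07; pay $401.12 → $3,208.95
Installment 3: $3,208.95 +$130.73 interest = $3,339.68; pay $417.46 → $2,922.22
Installment 4: $2,922.22 +$130.73 interest = $3,052.95; pay $436.14 → $2,616.81
Installment 5: $2,616.81 +$130.73 interest = $2,747.54; pay $457.92 → $2,289.62
Installment 6: $2,289.62 +$130.73 interest = $2,420.35; pay $484.07 → $1,936.28
Installment 7: $1,936.28 +$130.73 interest = $2,067.01; pay $516.75 → $1,550.26
Installment 8: $1,550.26 +$130.73 interest = $1,680.99; pay $560.33 → $1,120.66
Installment 9: $1,120.66 +$130.73 interest = $1,251.39; pay $625.70 → $625.69
Installment 10: $625.69 +$130.73 interest = $756.42; pay $756.42 → $0.00
Total interest: $130.73 + $130.73 + $130.73 + $130.73 + $130.73 + $130.73 + $130.73 + $130.73 + $130.73 + $130.73 = $1,307.30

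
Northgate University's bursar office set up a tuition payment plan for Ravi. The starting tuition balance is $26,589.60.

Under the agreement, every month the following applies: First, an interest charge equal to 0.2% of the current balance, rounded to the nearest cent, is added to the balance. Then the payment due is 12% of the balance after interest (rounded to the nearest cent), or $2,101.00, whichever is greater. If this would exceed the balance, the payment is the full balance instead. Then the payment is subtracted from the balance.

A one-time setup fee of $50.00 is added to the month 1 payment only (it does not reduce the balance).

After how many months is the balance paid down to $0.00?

12

# | Opening | Interest | Payment | Fee | End bal
1 | $26,589.60 | $53.18 | $3,197.13 | $50.00 | $23,445.65
2 | $23,445.65 | $46.89 | $2,819.10 | — | $20,673.44
3 | $20,673.44 | $41.35 | $2,485.77 | — | $18,229.02
4 | $18,229.02 | $36.46 | $2,191.86 | — | $16,073.62
5 | $16,073.62 | $32.15 | $2,101.00 | — | $14,004.77
6 | $14,004.77 | $28.01 | $2,101.00 | — | $11,931.78
7 | $11,931.78 | $23.86 | $2,101.00 | — | $9,854.64
8 | $9,854.64 | $19.71 | $2,101.00 | — | $7,773.35
9 | $7,773.35 | $15.55 | $2,101.00 | — | $5,687.90
10 | $5,687.90 | $11.38 | $2,101.00 | — | $3,598.28
11 | $3,598.28 | $7.20 | $2,101.00 | — | $1,504.48
12 | $1,504.48 | $3.01 | $1,507.49 | — | $0.00
Balance reaches $0.00 in month 12.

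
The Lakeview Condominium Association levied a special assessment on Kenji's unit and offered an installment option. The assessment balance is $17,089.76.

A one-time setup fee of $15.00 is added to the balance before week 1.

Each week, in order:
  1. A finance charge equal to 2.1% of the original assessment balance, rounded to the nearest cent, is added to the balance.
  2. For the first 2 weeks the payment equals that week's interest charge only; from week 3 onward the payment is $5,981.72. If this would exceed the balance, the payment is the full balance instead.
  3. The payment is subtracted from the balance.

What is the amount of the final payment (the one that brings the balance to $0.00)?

$595.12

Week 1: $17,104.76 +$358.88 interest = $17,463.64; pay $358.88 → $17,104.76
Week 2: $17,104.76 +$358.88 interest = $17,463.64; pay $358.88 → $17,104.76
Week 3: $17,104.76 +$358.88 interest = $17,463.64; pay $5,981.72 → $11,481.92
Week 4: $11,481.92 +$358.88 interest = $11,840.80; pay $5,981.72 → $5,859.08
Week 5: $5,859.08 +$358.88 interest = $6,217.96; pay $5,981.72 → $236.24
Week 6: $236.24 +$358.88 interest = $595.12; pay $595.12 → $0.00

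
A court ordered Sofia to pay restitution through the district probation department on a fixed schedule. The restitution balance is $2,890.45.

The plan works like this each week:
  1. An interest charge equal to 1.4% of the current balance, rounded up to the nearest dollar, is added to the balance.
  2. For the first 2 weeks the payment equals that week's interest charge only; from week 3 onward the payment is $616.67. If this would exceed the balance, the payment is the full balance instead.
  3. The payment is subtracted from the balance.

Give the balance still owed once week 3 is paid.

# | Opening | Interest | Payment | End bal
1 | $2,890.45 | $41.00 | $41.00 | $2,890.45
2 | $2,890.45 | $41.00 | $41.00 | $2,890.45
3 | $2,890.45 | $41.00 | $616.67 | $2,314.78

$2,314.78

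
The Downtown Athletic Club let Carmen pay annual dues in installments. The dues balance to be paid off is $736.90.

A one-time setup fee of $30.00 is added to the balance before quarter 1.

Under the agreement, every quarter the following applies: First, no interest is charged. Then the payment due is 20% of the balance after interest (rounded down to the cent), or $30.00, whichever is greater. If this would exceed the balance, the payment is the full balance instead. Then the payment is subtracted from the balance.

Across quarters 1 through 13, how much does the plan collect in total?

Quarter 1: opening $766.90; payment $153.38; balance $613.52
Quarter 2: opening $613.52; payment $122.70; balance $490.82
Quarter 3: opening $490.82; payment $98.16; balance $392.66
Quarter 4: opening $392.66; payment $78.53; balance $314.13
Quarter 5: opening $314.13; payment $62.82; balance $251.31
Quarter 6: opening $251.31; payment $50.26; balance $201.05
Quarter 7: opening $201.05; payment $40.21; balance $160.84
Quarter 8: opening $160.84; payment $32.16; balance $128.68
Quarter 9: opening $128.68; payment $30.00; balance $98.68
Quarter 10: opening $98.68; payment $30.00; balance $68.68
Quarter 11: opening $68.68; payment $30.00; balance $38.68
Quarter 12: opening $38.68; payment $30.00; balance $8.68
Quarter 13: opening $8.68; payment $8.68; balance $0.00
Total paid: $766.90

$766.90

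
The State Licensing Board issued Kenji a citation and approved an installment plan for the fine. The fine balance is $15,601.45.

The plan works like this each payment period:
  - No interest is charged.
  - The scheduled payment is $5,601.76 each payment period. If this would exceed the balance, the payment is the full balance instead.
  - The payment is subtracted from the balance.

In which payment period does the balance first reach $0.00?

Payment period 1: $15,601.45 − $5,601.76 → $9,999.69
Payment period 2: $9,999.69 − $5,601.76 → $4,397.93
Payment period 3: $4,397.93 − $4,397.93 → $0.00
Balance reaches $0.00 in payment period 3.

3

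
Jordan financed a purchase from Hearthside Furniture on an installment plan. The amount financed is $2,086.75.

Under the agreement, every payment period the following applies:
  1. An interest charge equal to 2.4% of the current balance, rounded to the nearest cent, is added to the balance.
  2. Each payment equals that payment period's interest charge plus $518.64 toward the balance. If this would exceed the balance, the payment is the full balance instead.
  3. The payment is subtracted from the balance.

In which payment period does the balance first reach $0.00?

Payment period 1: $2,086.75 +$50.08 interest = $2,136.83; pay $568.72 → $1,568.11
Payment period 2: $1,568.11 +$37.63 interest = $1,605.74; pay $556.27 → $1,049.47
Payment period 3: $1,049.47 +$25.19 interest = $1,074.66; pay $543.83 → $530.83
Payment period 4: $530.83 +$12.74 interest = $543.57; pay $531.38 → $12.19
Payment period 5: $12.19 +$0.29 interest = $12.48; pay $12.48 → $0.00
Balance reaches $0.00 in payment period 5.

5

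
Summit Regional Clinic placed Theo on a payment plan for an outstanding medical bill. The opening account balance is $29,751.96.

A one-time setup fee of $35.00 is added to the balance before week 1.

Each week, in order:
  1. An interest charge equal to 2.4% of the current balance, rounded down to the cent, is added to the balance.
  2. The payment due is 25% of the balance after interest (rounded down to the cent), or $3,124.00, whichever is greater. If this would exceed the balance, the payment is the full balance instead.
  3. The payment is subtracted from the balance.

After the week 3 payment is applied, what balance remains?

$13,493.04

Week 1: $29,786.96 +$714.88 interest = $30,501.84; pay $7,625.46 → $22,876.38
Week 2: $22,876.38 +$549.03 interest = $23,425.41; pay $5,856.35 → $17,569.06
Week 3: $17,569.06 +$421.65 interest = $17,990.71; pay $4,497.67 → $13,493.04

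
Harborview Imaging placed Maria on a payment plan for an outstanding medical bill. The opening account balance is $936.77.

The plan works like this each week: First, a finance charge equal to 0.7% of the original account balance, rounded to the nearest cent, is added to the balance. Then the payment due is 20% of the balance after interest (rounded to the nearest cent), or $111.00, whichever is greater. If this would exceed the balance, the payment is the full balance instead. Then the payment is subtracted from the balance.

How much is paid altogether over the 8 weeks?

Week 1: $936.77 +$6.56 interest = $943.33; pay $188.67 → $754.66
Week 2: $754.66 +$6.56 interest = $761.22; pay $152.24 → $608.98
Week 3: $608.98 +$6.56 interest = $615.54; pay $123.11 → $492.43
Week 4: $492.43 +$6.56 interest = $498.99; pay $111.00 → $387.99
Week 5: $387.99 +$6.56 interest = $394.55; pay $111.00 → $283.55
Week 6: $283.55 +$6.56 interest = $290.11; pay $111.00 → $179.11
Week 7: $179.11 +$6.56 interest = $185.67; pay $111.00 → $74.67
Week 8: $74.67 +$6.56 interest = $81.23; pay $81.23 → $0.00
Total paid: $989.25

$989.25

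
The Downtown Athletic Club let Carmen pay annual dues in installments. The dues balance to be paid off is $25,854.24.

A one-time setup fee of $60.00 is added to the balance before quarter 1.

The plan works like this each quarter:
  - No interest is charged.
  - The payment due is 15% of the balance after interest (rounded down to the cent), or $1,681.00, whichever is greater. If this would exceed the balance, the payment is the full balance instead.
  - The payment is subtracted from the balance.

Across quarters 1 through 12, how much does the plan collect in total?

$25,914.24

Quarter 1: opening $25,914.24; payment $3,887.13; balance $22,027.11
Quarter 2: opening $22,027.11; payment $3,304.06; balance $18,723.05
Quarter 3: opening $18,723.05; payment $2,808.45; balance $15,914.60
Quarter 4: opening $15,914.60; payment $2,387.19; balance $13,527.41
Quarter 5: opening $13,527.41; payment $2,029.11; balance $11,498.30
Quarter 6: opening $11,498.30; payment $1,724.74; balance $9,773.56
Quarter 7: opening $9,773.56; payment $1,681.00; balance $8,092.56
Quarter 8: opening $8,092.56; payment $1,681.00; balance $6,411.56
Quarter 9: opening $6,411.56; payment $1,681.00; balance $4,730.56
Quarter 10: opening $4,730.56; payment $1,681.00; balance $3,049.56
Quarter 11: opening $3,049.56; payment $1,681.00; balance $1,368.56
Quarter 12: opening $1,368.56; payment $1,368.56; balance $0.00
Total paid: $25,914.24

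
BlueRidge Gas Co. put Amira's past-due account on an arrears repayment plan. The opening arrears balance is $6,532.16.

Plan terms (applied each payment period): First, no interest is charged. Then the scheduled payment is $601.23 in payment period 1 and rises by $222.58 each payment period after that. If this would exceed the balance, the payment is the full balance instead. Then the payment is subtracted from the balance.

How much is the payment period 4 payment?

Payment period 1: opening $6,532.16; payment $601.23; balance $5,930.93
Payment period 2: opening $5,930.93; payment $823.81; balance $5,107.12
Payment period 3: opening $5,107.12; payment $1,046.39; balance $4,060.73
Payment period 4: opening $4,060.73; payment $1,268.97; balance $2,791.76

$1,268.97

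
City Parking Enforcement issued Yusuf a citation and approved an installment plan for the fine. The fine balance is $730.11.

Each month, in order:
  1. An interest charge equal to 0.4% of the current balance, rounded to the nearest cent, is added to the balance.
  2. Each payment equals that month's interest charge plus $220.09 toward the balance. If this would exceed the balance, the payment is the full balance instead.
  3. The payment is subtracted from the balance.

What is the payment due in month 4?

$70.12

Month 1: opening $730.11; interest $2.92 → $733.03; payment $223.01; balance $510.02
Month 2: opening $510.02; interest $2.04 → $512.06; payment $222.13; balance $289.93
Month 3: opening $289.93; interest $1.16 → $291.09; payment $221.25; balance $69.84
Month 4: opening $69.84; interest $0.28 → $70.12; payment $70.12; balance $0.00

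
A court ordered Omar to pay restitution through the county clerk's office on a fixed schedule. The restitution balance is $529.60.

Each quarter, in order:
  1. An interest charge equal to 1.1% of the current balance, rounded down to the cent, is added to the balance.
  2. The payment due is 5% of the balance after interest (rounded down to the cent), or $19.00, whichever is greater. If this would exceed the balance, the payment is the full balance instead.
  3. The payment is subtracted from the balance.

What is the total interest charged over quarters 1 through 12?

Quarter 1: opening $529.60; interest $5.82 → $535.42; payment $26.77; balance $508.65
Quarter 2: opening $508.65; interest $5.59 → $514.24; payment $25.71; balance $488.53
Quarter 3: opening $488.53; interest $5.37 → $493.90; payment $24.69; balance $469.21
Quarter 4: opening $469.21; interest $5.16 → $474.37; payment $23.71; balance $450.66
Quarter 5: opening $450.66; interest $4.95 → $455.61; payment $22.78; balance $432.83
Quarter 6: opening $432.83; interest $4.76 → $437.59; payment $21.87; balance $415.72
Quarter 7: opening $415.72; interest $4.57 → $420.29; payment $21.01; balance $399.28
Quarter 8: opening $399.28; interest $4.39 → $403.67; payment $20.18; balance $383.49
Quarter 9: opening $383.49; interest $4.21 → $387.70; payment $19.38; balance $368.32
Quarter 10: opening $368.32; interest $4.05 → $372.37; payment $19.00; balance $353.37
Quarter 11: opening $353.37; interest $3.88 → $357.25; payment $19.00; balance $338.25
Quarter 12: opening $338.25; interest $3.72 → $341.97; payment $19.00; balance $322.97
Total interest: $5.82 + $5.59 + $5.37 + $5.16 + $4.95 + $4.76 + $4.57 + $4.39 + $4.21 + $4.05 + $3.88 + $3.72 = $56.47

$56.47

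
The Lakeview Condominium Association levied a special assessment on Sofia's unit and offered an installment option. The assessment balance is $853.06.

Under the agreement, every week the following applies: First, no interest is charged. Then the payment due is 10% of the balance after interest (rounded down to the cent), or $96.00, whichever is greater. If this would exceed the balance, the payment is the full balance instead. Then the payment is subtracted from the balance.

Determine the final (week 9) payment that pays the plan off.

$85.06

Week 1: opening $853.06; payment $96.00; balance $757.06
Week 2: opening $757.06; payment $96.00; balance $661.06
Week 3: opening $661.06; payment $96.00; balance $565.06
Week 4: opening $565.06; payment $96.00; balance $469.06
Week 5: opening $469.06; payment $96.00; balance $373.06
Week 6: opening $373.06; payment $96.00; balance $277.06
Week 7: opening $277.06; payment $96.00; balance $181.06
Week 8: opening $181.06; payment $96.00; balance $85.06
Week 9: opening $85.06; payment $85.06; balance $0.00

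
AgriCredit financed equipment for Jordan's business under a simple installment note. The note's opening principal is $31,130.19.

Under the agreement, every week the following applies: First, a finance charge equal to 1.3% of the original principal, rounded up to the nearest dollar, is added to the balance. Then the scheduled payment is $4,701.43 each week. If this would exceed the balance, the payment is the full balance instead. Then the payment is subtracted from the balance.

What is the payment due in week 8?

Week 1: opening $31,130.19; interest $405.00 → $31,535.19; payment $4,701.43; balance $26,833.76
Week 2: opening $26,833.76; interest $405.00 → $27,238.76; payment $4,701.43; balance $22,537.33
Week 3: opening $22,537.33; interest $405.00 → $22,942.33; payment $4,701.43; balance $18,240.90
Week 4: opening $18,240.90; interest $405.00 → $18,645.90; payment $4,701.43; balance $13,944.47
Week 5: opening $13,944.47; interest $405.00 → $14,349.47; payment $4,701.43; balance $9,648.04
Week 6: opening $9,648.04; interest $405.00 → $10,053.04; payment $4,701.43; balance $5,351.61
Week 7: opening $5,351.61; interest $405.00 → $5,756.61; payment $4,701.43; balance $1,055.18
Week 8: opening $1,055.18; interest $405.00 → $1,460.18; payment $1,460.18; balance $0.00

$1,460.18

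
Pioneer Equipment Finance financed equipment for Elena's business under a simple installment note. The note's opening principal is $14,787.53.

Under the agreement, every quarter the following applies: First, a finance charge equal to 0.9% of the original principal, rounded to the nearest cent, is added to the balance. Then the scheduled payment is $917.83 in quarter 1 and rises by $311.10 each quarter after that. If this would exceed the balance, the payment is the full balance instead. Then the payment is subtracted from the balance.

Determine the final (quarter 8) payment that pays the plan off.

Quarter 1: $14,787.53 +$133.09 interest = $14,920.62; pay $917.83 → $14,002.79
Quarter 2: $14,002.79 +$133.09 interest = $14,135.88; pay $1,228.93 → $12,906.95
Quarter 3: $12,906.95 +$133.09 interest = $13,040.04; pay $1,540.03 → $11,500.01
Quarter 4: $11,500.01 +$133.09 interest = $11,633.10; pay $1,851.13 → $9,781.97
Quarter 5: $9,781.97 +$133.09 interest = $9,915.06; pay $2,162.23 → $7,752.83
Quarter 6: $7,752.83 +$133.09 interest = $7,885.92; pay $2,473.33 → $5,412.59
Quarter 7: $5,412.59 +$133.09 interest = $5,545.68; pay $2,784.43 → $2,761.25
Quarter 8: $2,761.25 +$133.09 interest = $2,894.34; pay $2,894.34 → $0.00

$2,894.34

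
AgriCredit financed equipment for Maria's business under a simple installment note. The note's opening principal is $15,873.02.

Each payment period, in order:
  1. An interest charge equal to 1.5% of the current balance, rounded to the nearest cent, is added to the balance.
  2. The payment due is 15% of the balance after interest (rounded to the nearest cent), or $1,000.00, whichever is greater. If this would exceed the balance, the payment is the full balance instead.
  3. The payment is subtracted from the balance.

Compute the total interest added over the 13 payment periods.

$1,415.40

# | Opening | Interest | Payment | End bal
1 | $15,873.02 | $238.10 | $2,416.67 | $13,694.45
2 | $13,694.45 | $205.42 | $2,084.98 | $11,814.89
3 | $11,814.89 | $177.22 | $1,798.82 | $10,193.29
4 | $10,193.29 | $152.90 | $1,551.93 | $8,794.26
5 | $8,794.26 | $131.91 | $1,338.93 | $7,587.24
6 | $7,587.24 | $113.81 | $1,155.16 | $6,545.89
7 | $6,545.89 | $98.19 | $1,000.00 | $5,644.08
8 | $5,644.08 | $84.66 | $1,000.00 | $4,728.74
9 | $4,728.74 | $70.93 | $1,000.00 | $3,799.67
10 | $3,799.67 | $57.00 | $1,000.00 | $2,856.67
11 | $2,856.67 | $42.85 | $1,000.00 | $1,899.52
12 | $1,899.52 | $28.49 | $1,000.00 | $928.01
13 | $928.01 | $13.92 | $941.93 | $0.00
Total interest: $238.10 + $205.42 + $177.22 + $152.90 + $131.91 + $113.81 + $98.19 + $84.66 + $70.93 + $57.00 + $42.85 + $28.49 + $13.92 = $1,415.40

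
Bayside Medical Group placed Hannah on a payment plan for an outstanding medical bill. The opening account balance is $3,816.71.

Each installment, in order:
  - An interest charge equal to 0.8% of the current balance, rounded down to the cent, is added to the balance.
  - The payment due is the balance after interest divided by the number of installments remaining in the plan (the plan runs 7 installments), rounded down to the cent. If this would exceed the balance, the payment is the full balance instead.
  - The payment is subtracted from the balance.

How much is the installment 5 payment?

Installment 1: opening $3,816.71; interest $30.53 → $3,847.24; payment $549.60; balance $3,297.64
Installment 2: opening $3,297.64; interest $26.38 → $3,324.02; payment $554.00; balance $2,770.02
Installment 3: opening $2,770.02; interest $22.16 → $2,792.18; payment $558.43; balance $2,233.75
Installment 4: opening $2,233.75; interest $17.87 → $2,251.62; payment $562.90; balance $1,688.72
Installment 5: opening $1,688.72; interest $13.50 → $1,702.22; payment $567.40; balance $1,134.82

$567.40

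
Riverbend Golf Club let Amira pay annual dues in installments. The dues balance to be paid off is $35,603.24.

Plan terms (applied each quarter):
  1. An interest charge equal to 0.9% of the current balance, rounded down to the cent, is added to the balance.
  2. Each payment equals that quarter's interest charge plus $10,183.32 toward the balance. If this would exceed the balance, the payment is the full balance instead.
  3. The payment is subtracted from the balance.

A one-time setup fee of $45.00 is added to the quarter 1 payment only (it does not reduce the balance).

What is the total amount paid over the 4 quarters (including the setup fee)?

$36,380.02

Quarter 1: $35,603.24 +$320.42 interest = $35,923.66; pay $10,503.74 (+ $45.00 fee) → $25,419.92
Quarter 2: $25,419.92 +$228.77 interest = $25,648.69; pay $10,412.09 → $15,236.60
Quarter 3: $15,236.60 +$137.12 interest = $15,373.72; pay $10,320.44 → $5,053.28
Quarter 4: $5,053.28 +$45.47 interest = $5,098.75; pay $5,098.75 → $0.00
Total paid: $36,380.02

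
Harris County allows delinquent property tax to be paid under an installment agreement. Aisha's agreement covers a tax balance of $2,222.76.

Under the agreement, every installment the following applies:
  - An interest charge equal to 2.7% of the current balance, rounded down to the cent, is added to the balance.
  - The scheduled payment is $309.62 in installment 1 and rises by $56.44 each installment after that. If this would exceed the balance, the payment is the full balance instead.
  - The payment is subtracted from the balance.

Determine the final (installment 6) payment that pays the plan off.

$334.41

Installment 1: opening $2,222.76; interest $60.01 → $2,282.77; payment $309.62; balance $1,973.15
Installment 2: opening $1,973.15; interest $53.27 → $2,026.42; payment $366.06; balance $1,660.36
Installment 3: opening $1,660.36; interest $44.82 → $1,705.18; payment $422.50; balance $1,282.68
Installment 4: opening $1,282.68; interest $34.63 → $1,317.31; payment $478.94; balance $838.37
Installment 5: opening $838.37; interest $22.63 → $861.00; payment $535.38; balance $325.62
Installment 6: opening $325.62; interest $8.79 → $334.41; payment $334.41; balance $0.00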